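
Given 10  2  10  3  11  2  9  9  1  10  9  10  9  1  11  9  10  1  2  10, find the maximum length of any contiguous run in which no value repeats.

add 10: [10] len 1
add 2: [10, 2] len 2
add 10 (repeat 10, move left end past it): [2, 10] len 2
add 3: [2, 10, 3] len 3
add 11: [2, 10, 3, 11] len 4
add 2 (repeat 2, move left end past it): [10, 3, 11, 2] len 4
add 9: [10, 3, 11, 2, 9] len 5
add 9 (repeat 9, move left end past it): [9] len 1
add 1: [9, 1] len 2
add 10: [9, 1, 10] len 3
add 9 (repeat 9, move left end past it): [1, 10, 9] len 3
add 10 (repeat 10, move left end past it): [9, 10] len 2
add 9 (repeat 9, move left end past it): [10, 9] len 2
add 1: [10, 9, 1] len 3
add 11: [10, 9, 1, 11] len 4
add 9 (repeat 9, move left end past it): [1, 11, 9] len 3
add 10: [1, 11, 9, 10] len 4
add 1 (repeat 1, move left end past it): [11, 9, 10, 1] len 4
add 2: [11, 9, 10, 1, 2] len 5
add 10 (repeat 10, move left end past it): [1, 2, 10] len 3
Longest all-distinct length: 5.

5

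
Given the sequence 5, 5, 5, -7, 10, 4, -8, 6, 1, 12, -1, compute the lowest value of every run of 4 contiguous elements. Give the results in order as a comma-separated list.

-7, -7, -7, -8, -8, -8, -8, -1

5 5 5 -7 → min -7
5 5 -7 10 → min -7
5 -7 10 4 → min -7
-7 10 4 -8 → min -8
10 4 -8 6 → min -8
4 -8 6 1 → min -8
-8 6 1 12 → min -8
6 1 12 -1 → min -1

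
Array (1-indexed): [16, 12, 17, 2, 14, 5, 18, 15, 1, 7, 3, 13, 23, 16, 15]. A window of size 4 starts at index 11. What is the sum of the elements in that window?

55

Elements at indices 11..14: 3, 13, 23, 16
sum(3, 13, 23, 16) = 55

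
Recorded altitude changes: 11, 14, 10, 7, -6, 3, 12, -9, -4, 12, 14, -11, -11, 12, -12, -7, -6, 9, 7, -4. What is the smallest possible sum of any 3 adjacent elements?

-25

Each size-3 window and its sum:
(11, 14, 10) → sum 35
(14, 10, 7) → sum 31
(10, 7, -6) → sum 11
(7, -6, 3) → sum 4
(-6, 3, 12) → sum 9
(3, 12, -9) → sum 6
(12, -9, -4) → sum -1
(-9, -4, 12) → sum -1
(-4, 12, 14) → sum 22
(12, 14, -11) → sum 15
(14, -11, -11) → sum -8
(-11, -11, 12) → sum -10
(-11, 12, -12) → sum -11
(12, -12, -7) → sum -7
(-12, -7, -6) → sum -25
(-7, -6, 9) → sum -4
(-6, 9, 7) → sum 10
(9, 7, -4) → sum 12
Smallest of these is -25.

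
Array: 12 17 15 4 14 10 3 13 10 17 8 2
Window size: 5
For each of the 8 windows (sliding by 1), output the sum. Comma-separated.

Sliding a size-5 window across the 12 values:
(12, 17, 15, 4, 14) → sum 62
(17, 15, 4, 14, 10) → sum 60
(15, 4, 14, 10, 3) → sum 46
(4, 14, 10, 3, 13) → sum 44
(14, 10, 3, 13, 10) → sum 50
(10, 3, 13, 10, 17) → sum 53
(3, 13, 10, 17, 8) → sum 51
(13, 10, 17, 8, 2) → sum 50

62, 60, 46, 44, 50, 53, 51, 50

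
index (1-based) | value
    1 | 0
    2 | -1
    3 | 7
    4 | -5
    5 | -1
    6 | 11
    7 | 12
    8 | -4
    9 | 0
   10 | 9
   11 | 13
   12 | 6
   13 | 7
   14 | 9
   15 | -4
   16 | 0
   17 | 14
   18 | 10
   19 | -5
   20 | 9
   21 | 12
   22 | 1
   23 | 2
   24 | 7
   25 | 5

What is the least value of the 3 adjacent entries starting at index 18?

-5

Elements at indices 18..20: 10, -5, 9
min(10, -5, 9) = -5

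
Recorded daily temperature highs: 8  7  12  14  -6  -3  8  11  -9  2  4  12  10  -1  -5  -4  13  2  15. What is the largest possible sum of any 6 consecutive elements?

Window sums for each of the 14 positions:
[8, 7, 12, 14, -6, -3] → sum 32
[7, 12, 14, -6, -3, 8] → sum 32
[12, 14, -6, -3, 8, 11] → sum 36
[14, -6, -3, 8, 11, -9] → sum 15
[-6, -3, 8, 11, -9, 2] → sum 3
[-3, 8, 11, -9, 2, 4] → sum 13
[8, 11, -9, 2, 4, 12] → sum 28
[11, -9, 2, 4, 12, 10] → sum 30
[-9, 2, 4, 12, 10, -1] → sum 18
[2, 4, 12, 10, -1, -5] → sum 22
[4, 12, 10, -1, -5, -4] → sum 16
[12, 10, -1, -5, -4, 13] → sum 25
[10, -1, -5, -4, 13, 2] → sum 15
[-1, -5, -4, 13, 2, 15] → sum 20
Largest of these is 36.

36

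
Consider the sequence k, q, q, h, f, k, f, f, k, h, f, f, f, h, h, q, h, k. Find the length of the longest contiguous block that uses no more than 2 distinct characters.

add k: window [k] (1 distinct), len 1
add q: window [k, q] (2 distinct), len 2
add q: window [k, q, q] (2 distinct), len 3
add h: window [q, q, h] (2 distinct), len 3
add f: window [h, f] (2 distinct), len 2
add k: window [f, k] (2 distinct), len 2
add f: window [f, k, f] (2 distinct), len 3
add f: window [f, k, f, f] (2 distinct), len 4
add k: window [f, k, f, f, k] (2 distinct), len 5
add h: window [k, h] (2 distinct), len 2
add f: window [h, f] (2 distinct), len 2
add f: window [h, f, f] (2 distinct), len 3
add f: window [h, f, f, f] (2 distinct), len 4
add h: window [h, f, f, f, h] (2 distinct), len 5
add h: window [h, f, f, f, h, h] (2 distinct), len 6
add q: window [h, h, q] (2 distinct), len 3
add h: window [h, h, q, h] (2 distinct), len 4
add k: window [h, k] (2 distinct), len 2
Longest length with ≤2 distinct: 6.

6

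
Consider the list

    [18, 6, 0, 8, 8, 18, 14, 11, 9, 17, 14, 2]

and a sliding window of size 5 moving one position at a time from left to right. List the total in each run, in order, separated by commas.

18 6 0 8 8 → sum 40
6 0 8 8 18 → sum 40
0 8 8 18 14 → sum 48
8 8 18 14 11 → sum 59
8 18 14 11 9 → sum 60
18 14 11 9 17 → sum 69
14 11 9 17 14 → sum 65
11 9 17 14 2 → sum 53

40, 40, 48, 59, 60, 69, 65, 53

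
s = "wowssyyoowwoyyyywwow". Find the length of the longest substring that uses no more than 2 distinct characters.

[w] 1 distinct, len 1
[w, o] 2 distinct, len 2
[w, o, w] 2 distinct, len 3
[w, s] 2 distinct, len 2
[w, s, s] 2 distinct, len 3
[s, s, y] 2 distinct, len 3
[s, s, y, y] 2 distinct, len 4
[y, y, o] 2 distinct, len 3
[y, y, o, o] 2 distinct, len 4
[o, o, w] 2 distinct, len 3
[o, o, w, w] 2 distinct, len 4
[o, o, w, w, o] 2 distinct, len 5
[o, y] 2 distinct, len 2
[o, y, y] 2 distinct, len 3
[o, y, y, y] 2 distinct, len 4
[o, y, y, y, y] 2 distinct, len 5
[y, y, y, y, w] 2 distinct, len 5
[y, y, y, y, w, w] 2 distinct, len 6
[w, w, o] 2 distinct, len 3
[w, w, o, w] 2 distinct, len 4
Longest length with ≤2 distinct: 6.

6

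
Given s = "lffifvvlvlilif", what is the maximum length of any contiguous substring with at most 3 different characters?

add l: window [l] (1 distinct), len 1
add f: window [l, f] (2 distinct), len 2
add f: window [l, f, f] (2 distinct), len 3
add i: window [l, f, f, i] (3 distinct), len 4
add f: window [l, f, f, i, f] (3 distinct), len 5
add v: window [f, f, i, f, v] (3 distinct), len 5
add v: window [f, f, i, f, v, v] (3 distinct), len 6
add l: window [f, v, v, l] (3 distinct), len 4
add v: window [f, v, v, l, v] (3 distinct), len 5
add l: window [f, v, v, l, v, l] (3 distinct), len 6
add i: window [v, v, l, v, l, i] (3 distinct), len 6
add l: window [v, v, l, v, l, i, l] (3 distinct), len 7
add i: window [v, v, l, v, l, i, l, i] (3 distinct), len 8
add f: window [l, i, l, i, f] (3 distinct), len 5
Longest length with ≤3 distinct: 8.

8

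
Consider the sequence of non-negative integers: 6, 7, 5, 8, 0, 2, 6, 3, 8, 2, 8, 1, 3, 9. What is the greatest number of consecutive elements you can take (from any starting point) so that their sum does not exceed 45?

[6] sum 6 len 1
[6, 7] sum 13 len 2
[6, 7, 5] sum 18 len 3
[6, 7, 5, 8] sum 26 len 4
[6, 7, 5, 8, 0] sum 26 len 5
[6, 7, 5, 8, 0, 2] sum 28 len 6
[6, 7, 5, 8, 0, 2, 6] sum 34 len 7
[6, 7, 5, 8, 0, 2, 6, 3] sum 37 len 8
[6, 7, 5, 8, 0, 2, 6, 3, 8] sum 45 len 9
[7, 5, 8, 0, 2, 6, 3, 8, 2] sum 41 len 9
[5, 8, 0, 2, 6, 3, 8, 2, 8] sum 42 len 9
[5, 8, 0, 2, 6, 3, 8, 2, 8, 1] sum 43 len 10
[8, 0, 2, 6, 3, 8, 2, 8, 1, 3] sum 41 len 10
[0, 2, 6, 3, 8, 2, 8, 1, 3, 9] sum 42 len 10
Longest length seen: 10.

10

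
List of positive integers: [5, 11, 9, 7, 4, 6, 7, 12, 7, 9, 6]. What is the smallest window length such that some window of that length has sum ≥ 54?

add 5: running sum 5 < 54
add 11: running sum 16 < 54
add 9: running sum 25 < 54
add 7: running sum 32 < 54
add 4: running sum 36 < 54
add 6: running sum 42 < 54
add 7: running sum 49 < 54
add 12: shortest ending here [11, 9, 7, 4, 6, 7, 12] sum 56, len 7
add 7: shortest ending here [11, 9, 7, 4, 6, 7, 12, 7] sum 63, len 8
add 9: shortest ending here [9, 7, 4, 6, 7, 12, 7, 9] sum 61, len 8
add 6: shortest ending here [7, 4, 6, 7, 12, 7, 9, 6] sum 58, len 8
Shortest qualifying length: 7.

7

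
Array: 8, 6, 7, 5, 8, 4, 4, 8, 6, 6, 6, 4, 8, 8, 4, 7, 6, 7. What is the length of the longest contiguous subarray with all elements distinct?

add 8: [8] len 1
add 6: [8, 6] len 2
add 7: [8, 6, 7] len 3
add 5: [8, 6, 7, 5] len 4
add 8 (repeat 8, move left end past it): [6, 7, 5, 8] len 4
add 4: [6, 7, 5, 8, 4] len 5
add 4 (repeat 4, move left end past it): [4] len 1
add 8: [4, 8] len 2
add 6: [4, 8, 6] len 3
add 6 (repeat 6, move left end past it): [6] len 1
add 6 (repeat 6, move left end past it): [6] len 1
add 4: [6, 4] len 2
add 8: [6, 4, 8] len 3
add 8 (repeat 8, move left end past it): [8] len 1
add 4: [8, 4] len 2
add 7: [8, 4, 7] len 3
add 6: [8, 4, 7, 6] len 4
add 7 (repeat 7, move left end past it): [6, 7] len 2
Longest all-distinct length: 5.

5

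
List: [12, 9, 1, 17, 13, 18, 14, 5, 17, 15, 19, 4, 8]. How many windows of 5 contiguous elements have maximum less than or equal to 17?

(12, 9, 1, 17, 13) → max 17  ≤ 17 ✓
(9, 1, 17, 13, 18) → max 18
(1, 17, 13, 18, 14) → max 18
(17, 13, 18, 14, 5) → max 18
(13, 18, 14, 5, 17) → max 18
(18, 14, 5, 17, 15) → max 18
(14, 5, 17, 15, 19) → max 19
(5, 17, 15, 19, 4) → max 19
(17, 15, 19, 4, 8) → max 19
1 window satisfy the condition.

1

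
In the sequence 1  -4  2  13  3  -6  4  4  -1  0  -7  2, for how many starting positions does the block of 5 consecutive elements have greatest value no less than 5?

1 -4 2 13 3 → max 13  ≥ 5 ✓
-4 2 13 3 -6 → max 13  ≥ 5 ✓
2 13 3 -6 4 → max 13  ≥ 5 ✓
13 3 -6 4 4 → max 13  ≥ 5 ✓
3 -6 4 4 -1 → max 4
-6 4 4 -1 0 → max 4
4 4 -1 0 -7 → max 4
4 -1 0 -7 2 → max 4
4 windows satisfy the condition.

4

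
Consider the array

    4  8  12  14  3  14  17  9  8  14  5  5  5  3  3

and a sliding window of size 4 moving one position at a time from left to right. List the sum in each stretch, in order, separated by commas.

38, 37, 43, 48, 43, 48, 48, 36, 32, 29, 18, 16

Sliding a size-4 window across the 15 values:
4 8 12 14 → sum 38
8 12 14 3 → sum 37
12 14 3 14 → sum 43
14 3 14 17 → sum 48
3 14 17 9 → sum 43
14 17 9 8 → sum 48
17 9 8 14 → sum 48
9 8 14 5 → sum 36
8 14 5 5 → sum 32
14 5 5 5 → sum 29
5 5 5 3 → sum 18
5 5 3 3 → sum 16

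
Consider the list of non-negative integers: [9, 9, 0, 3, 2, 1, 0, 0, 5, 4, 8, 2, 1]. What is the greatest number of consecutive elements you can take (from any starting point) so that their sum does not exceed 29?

11

→ 9: sum 9, len 1
→ 9: sum 18, len 2
→ 0: sum 18, len 3
→ 3: sum 21, len 4
→ 2: sum 23, len 5
→ 1: sum 24, len 6
→ 0: sum 24, len 7
→ 0: sum 24, len 8
→ 5: sum 29, len 9
→ 4 (dropped 9): sum 24, len 9
→ 8 (dropped 9): sum 23, len 9
→ 2: sum 25, len 10
→ 1: sum 26, len 11
Longest length seen: 11.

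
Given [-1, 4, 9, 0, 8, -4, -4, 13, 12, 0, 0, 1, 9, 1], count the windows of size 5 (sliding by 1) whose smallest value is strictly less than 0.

(-1, 4, 9, 0, 8) → min -1  < 0 ✓
(4, 9, 0, 8, -4) → min -4  < 0 ✓
(9, 0, 8, -4, -4) → min -4  < 0 ✓
(0, 8, -4, -4, 13) → min -4  < 0 ✓
(8, -4, -4, 13, 12) → min -4  < 0 ✓
(-4, -4, 13, 12, 0) → min -4  < 0 ✓
(-4, 13, 12, 0, 0) → min -4  < 0 ✓
(13, 12, 0, 0, 1) → min 0
(12, 0, 0, 1, 9) → min 0
(0, 0, 1, 9, 1) → min 0
7 windows satisfy the condition.

7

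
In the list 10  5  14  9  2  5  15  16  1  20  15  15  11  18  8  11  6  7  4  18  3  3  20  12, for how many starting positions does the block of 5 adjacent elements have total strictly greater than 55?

8

(10, 5, 14, 9, 2) → sum 40
(5, 14, 9, 2, 5) → sum 35
(14, 9, 2, 5, 15) → sum 45
(9, 2, 5, 15, 16) → sum 47
(2, 5, 15, 16, 1) → sum 39
(5, 15, 16, 1, 20) → sum 57  > 55 ✓
(15, 16, 1, 20, 15) → sum 67  > 55 ✓
(16, 1, 20, 15, 15) → sum 67  > 55 ✓
(1, 20, 15, 15, 11) → sum 62  > 55 ✓
(20, 15, 15, 11, 18) → sum 79  > 55 ✓
(15, 15, 11, 18, 8) → sum 67  > 55 ✓
(15, 11, 18, 8, 11) → sum 63  > 55 ✓
(11, 18, 8, 11, 6) → sum 54
(18, 8, 11, 6, 7) → sum 50
(8, 11, 6, 7, 4) → sum 36
(11, 6, 7, 4, 18) → sum 46
(6, 7, 4, 18, 3) → sum 38
(7, 4, 18, 3, 3) → sum 35
(4, 18, 3, 3, 20) → sum 48
(18, 3, 3, 20, 12) → sum 56  > 55 ✓
8 windows satisfy the condition.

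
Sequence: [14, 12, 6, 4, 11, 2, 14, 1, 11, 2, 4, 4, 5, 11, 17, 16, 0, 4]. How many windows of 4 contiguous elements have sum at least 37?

4

(14, 12, 6, 4) → sum 36
(12, 6, 4, 11) → sum 33
(6, 4, 11, 2) → sum 23
(4, 11, 2, 14) → sum 31
(11, 2, 14, 1) → sum 28
(2, 14, 1, 11) → sum 28
(14, 1, 11, 2) → sum 28
(1, 11, 2, 4) → sum 18
(11, 2, 4, 4) → sum 21
(2, 4, 4, 5) → sum 15
(4, 4, 5, 11) → sum 24
(4, 5, 11, 17) → sum 37  ≥ 37 ✓
(5, 11, 17, 16) → sum 49  ≥ 37 ✓
(11, 17, 16, 0) → sum 44  ≥ 37 ✓
(17, 16, 0, 4) → sum 37  ≥ 37 ✓
4 windows satisfy the condition.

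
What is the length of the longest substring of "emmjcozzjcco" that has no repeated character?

[e] len 1
[e, m] len 2
[m] len 1
[m, j] len 2
[m, j, c] len 3
[m, j, c, o] len 4
[m, j, c, o, z] len 5
[z] len 1
[z, j] len 2
[z, j, c] len 3
[c] len 1
[c, o] len 2
Longest all-distinct length: 5.

5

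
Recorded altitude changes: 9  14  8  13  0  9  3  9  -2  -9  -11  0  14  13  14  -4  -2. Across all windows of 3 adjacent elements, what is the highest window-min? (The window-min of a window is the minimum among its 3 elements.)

13

9 14 8 → min 8
14 8 13 → min 8
8 13 0 → min 0
13 0 9 → min 0
0 9 3 → min 0
9 3 9 → min 3
3 9 -2 → min -2
9 -2 -9 → min -9
-2 -9 -11 → min -11
-9 -11 0 → min -11
-11 0 14 → min -11
0 14 13 → min 0
14 13 14 → min 13
13 14 -4 → min -4
14 -4 -2 → min -4
Highest of these is 13.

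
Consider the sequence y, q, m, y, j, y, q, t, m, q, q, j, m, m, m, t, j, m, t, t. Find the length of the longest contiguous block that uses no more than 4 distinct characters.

[y] 1 distinct, len 1
[y, q] 2 distinct, len 2
[y, q, m] 3 distinct, len 3
[y, q, m, y] 3 distinct, len 4
[y, q, m, y, j] 4 distinct, len 5
[y, q, m, y, j, y] 4 distinct, len 6
[y, q, m, y, j, y, q] 4 distinct, len 7
[y, j, y, q, t] 4 distinct, len 5
[y, q, t, m] 4 distinct, len 4
[y, q, t, m, q] 4 distinct, len 5
[y, q, t, m, q, q] 4 distinct, len 6
[q, t, m, q, q, j] 4 distinct, len 6
[q, t, m, q, q, j, m] 4 distinct, len 7
[q, t, m, q, q, j, m, m] 4 distinct, len 8
[q, t, m, q, q, j, m, m, m] 4 distinct, len 9
[q, t, m, q, q, j, m, m, m, t] 4 distinct, len 10
[q, t, m, q, q, j, m, m, m, t, j] 4 distinct, len 11
[q, t, m, q, q, j, m, m, m, t, j, m] 4 distinct, len 12
[q, t, m, q, q, j, m, m, m, t, j, m, t] 4 distinct, len 13
[q, t, m, q, q, j, m, m, m, t, j, m, t, t] 4 distinct, len 14
Longest length with ≤4 distinct: 14.

14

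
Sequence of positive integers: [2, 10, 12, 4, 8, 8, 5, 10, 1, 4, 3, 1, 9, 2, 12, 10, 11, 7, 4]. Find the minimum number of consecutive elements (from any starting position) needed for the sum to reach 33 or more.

3

add 2: running sum 2 < 33
add 10: running sum 12 < 33
add 12: running sum 24 < 33
add 4: running sum 28 < 33
end 4: [10, 12, 4, 8] sum 34, len 4
end 5: [10, 12, 4, 8, 8] sum 42, len 5
end 6: [12, 4, 8, 8, 5] sum 37, len 5
end 7: [4, 8, 8, 5, 10] sum 35, len 5
end 8: [4, 8, 8, 5, 10, 1] sum 36, len 6
end 9: [8, 8, 5, 10, 1, 4] sum 36, len 6
end 10: [8, 8, 5, 10, 1, 4, 3] sum 39, len 7
end 11: [8, 8, 5, 10, 1, 4, 3, 1] sum 40, len 8
end 12: [5, 10, 1, 4, 3, 1, 9] sum 33, len 7
end 13: [5, 10, 1, 4, 3, 1, 9, 2] sum 35, len 8
end 14: [10, 1, 4, 3, 1, 9, 2, 12] sum 42, len 8
end 15: [9, 2, 12, 10] sum 33, len 4
end 16: [12, 10, 11] sum 33, len 3
end 17: [12, 10, 11, 7] sum 40, len 4
end 18: [12, 10, 11, 7, 4] sum 44, len 5
Shortest qualifying length: 3.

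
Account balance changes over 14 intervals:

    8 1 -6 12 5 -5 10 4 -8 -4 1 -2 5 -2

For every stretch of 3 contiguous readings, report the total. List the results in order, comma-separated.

8 1 -6 → sum 3
1 -6 12 → sum 7
-6 12 5 → sum 11
12 5 -5 → sum 12
5 -5 10 → sum 10
-5 10 4 → sum 9
10 4 -8 → sum 6
4 -8 -4 → sum -8
-8 -4 1 → sum -11
-4 1 -2 → sum -5
1 -2 5 → sum 4
-2 5 -2 → sum 1

3, 7, 11, 12, 10, 9, 6, -8, -11, -5, 4, 1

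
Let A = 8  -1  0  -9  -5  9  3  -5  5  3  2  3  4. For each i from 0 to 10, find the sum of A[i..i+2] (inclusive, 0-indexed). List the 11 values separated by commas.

7, -10, -14, -5, 7, 7, 3, 3, 10, 8, 9

Sliding a size-3 window across the 13 values:
(8, -1, 0) → sum 7
(-1, 0, -9) → sum -10
(0, -9, -5) → sum -14
(-9, -5, 9) → sum -5
(-5, 9, 3) → sum 7
(9, 3, -5) → sum 7
(3, -5, 5) → sum 3
(-5, 5, 3) → sum 3
(5, 3, 2) → sum 10
(3, 2, 3) → sum 8
(2, 3, 4) → sum 9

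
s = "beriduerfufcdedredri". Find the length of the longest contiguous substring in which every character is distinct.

[b] len 1
[b, e] len 2
[b, e, r] len 3
[b, e, r, i] len 4
[b, e, r, i, d] len 5
[b, e, r, i, d, u] len 6
[r, i, d, u, e] len 5
[i, d, u, e, r] len 5
[i, d, u, e, r, f] len 6
[e, r, f, u] len 4
[u, f] len 2
[u, f, c] len 3
[u, f, c, d] len 4
[u, f, c, d, e] len 5
[e, d] len 2
[e, d, r] len 3
[d, r, e] len 3
[r, e, d] len 3
[e, d, r] len 3
[e, d, r, i] len 4
Longest all-distinct length: 6.

6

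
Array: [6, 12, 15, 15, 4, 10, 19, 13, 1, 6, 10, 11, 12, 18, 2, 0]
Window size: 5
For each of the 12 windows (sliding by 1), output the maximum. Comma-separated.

6 12 15 15 4 → max 15
12 15 15 4 10 → max 15
15 15 4 10 19 → max 19
15 4 10 19 13 → max 19
4 10 19 13 1 → max 19
10 19 13 1 6 → max 19
19 13 1 6 10 → max 19
13 1 6 10 11 → max 13
1 6 10 11 12 → max 12
6 10 11 12 18 → max 18
10 11 12 18 2 → max 18
11 12 18 2 0 → max 18

15, 15, 19, 19, 19, 19, 19, 13, 12, 18, 18, 18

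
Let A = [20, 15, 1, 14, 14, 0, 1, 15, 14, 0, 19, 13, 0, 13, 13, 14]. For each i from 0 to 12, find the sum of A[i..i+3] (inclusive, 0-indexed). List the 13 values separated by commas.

(20, 15, 1, 14) → sum 50
(15, 1, 14, 14) → sum 44
(1, 14, 14, 0) → sum 29
(14, 14, 0, 1) → sum 29
(14, 0, 1, 15) → sum 30
(0, 1, 15, 14) → sum 30
(1, 15, 14, 0) → sum 30
(15, 14, 0, 19) → sum 48
(14, 0, 19, 13) → sum 46
(0, 19, 13, 0) → sum 32
(19, 13, 0, 13) → sum 45
(13, 0, 13, 13) → sum 39
(0, 13, 13, 14) → sum 40

50, 44, 29, 29, 30, 30, 30, 48, 46, 32, 45, 39, 40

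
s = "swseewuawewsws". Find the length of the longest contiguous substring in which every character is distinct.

4

add s: [s] len 1
add w: [s, w] len 2
add s (repeat s, move left end past it): [w, s] len 2
add e: [w, s, e] len 3
add e (repeat e, move left end past it): [e] len 1
add w: [e, w] len 2
add u: [e, w, u] len 3
add a: [e, w, u, a] len 4
add w (repeat w, move left end past it): [u, a, w] len 3
add e: [u, a, w, e] len 4
add w (repeat w, move left end past it): [e, w] len 2
add s: [e, w, s] len 3
add w (repeat w, move left end past it): [s, w] len 2
add s (repeat s, move left end past it): [w, s] len 2
Longest all-distinct length: 4.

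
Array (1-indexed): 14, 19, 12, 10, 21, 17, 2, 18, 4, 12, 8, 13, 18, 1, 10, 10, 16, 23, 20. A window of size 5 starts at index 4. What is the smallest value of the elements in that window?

Elements at indices 4..8: 10, 21, 17, 2, 18
min(10, 21, 17, 2, 18) = 2

2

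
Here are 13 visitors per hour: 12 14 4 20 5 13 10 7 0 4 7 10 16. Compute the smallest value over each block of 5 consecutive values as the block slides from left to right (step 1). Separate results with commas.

4, 4, 4, 5, 0, 0, 0, 0, 0

Sliding a size-5 window across the 13 values:
12 14 4 20 5 → min 4
14 4 20 5 13 → min 4
4 20 5 13 10 → min 4
20 5 13 10 7 → min 5
5 13 10 7 0 → min 0
13 10 7 0 4 → min 0
10 7 0 4 7 → min 0
7 0 4 7 10 → min 0
0 4 7 10 16 → min 0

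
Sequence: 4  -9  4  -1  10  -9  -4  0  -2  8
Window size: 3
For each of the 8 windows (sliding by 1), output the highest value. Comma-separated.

4, 4, 10, 10, 10, 0, 0, 8

(4, -9, 4) → max 4
(-9, 4, -1) → max 4
(4, -1, 10) → max 10
(-1, 10, -9) → max 10
(10, -9, -4) → max 10
(-9, -4, 0) → max 0
(-4, 0, -2) → max 0
(0, -2, 8) → max 8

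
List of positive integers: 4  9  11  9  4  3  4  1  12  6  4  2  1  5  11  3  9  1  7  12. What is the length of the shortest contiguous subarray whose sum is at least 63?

10

add 4: running sum 4 < 63
add 9: running sum 13 < 63
add 11: running sum 24 < 63
add 9: running sum 33 < 63
add 4: running sum 37 < 63
add 3: running sum 40 < 63
add 4: running sum 44 < 63
add 1: running sum 45 < 63
add 12: running sum 57 < 63
add 6: shortest ending here [4, 9, 11, 9, 4, 3, 4, 1, 12, 6] sum 63, len 10
add 4: shortest ending here [9, 11, 9, 4, 3, 4, 1, 12, 6, 4] sum 63, len 10
add 2: shortest ending here [9, 11, 9, 4, 3, 4, 1, 12, 6, 4, 2] sum 65, len 11
add 1: shortest ending here [9, 11, 9, 4, 3, 4, 1, 12, 6, 4, 2, 1] sum 66, len 12
add 5: shortest ending here [9, 11, 9, 4, 3, 4, 1, 12, 6, 4, 2, 1, 5] sum 71, len 13
add 11: shortest ending here [11, 9, 4, 3, 4, 1, 12, 6, 4, 2, 1, 5, 11] sum 73, len 13
add 3: shortest ending here [9, 4, 3, 4, 1, 12, 6, 4, 2, 1, 5, 11, 3] sum 65, len 13
add 9: shortest ending here [4, 3, 4, 1, 12, 6, 4, 2, 1, 5, 11, 3, 9] sum 65, len 13
add 1: shortest ending here [4, 3, 4, 1, 12, 6, 4, 2, 1, 5, 11, 3, 9, 1] sum 66, len 14
add 7: shortest ending here [4, 1, 12, 6, 4, 2, 1, 5, 11, 3, 9, 1, 7] sum 66, len 13
add 12: shortest ending here [12, 6, 4, 2, 1, 5, 11, 3, 9, 1, 7, 12] sum 73, len 12
Shortest qualifying length: 10.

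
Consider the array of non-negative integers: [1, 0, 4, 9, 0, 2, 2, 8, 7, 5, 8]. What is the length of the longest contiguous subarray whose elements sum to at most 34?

[1] sum 1 len 1
[1, 0] sum 1 len 2
[1, 0, 4] sum 5 len 3
[1, 0, 4, 9] sum 14 len 4
[1, 0, 4, 9, 0] sum 14 len 5
[1, 0, 4, 9, 0, 2] sum 16 len 6
[1, 0, 4, 9, 0, 2, 2] sum 18 len 7
[1, 0, 4, 9, 0, 2, 2, 8] sum 26 len 8
[1, 0, 4, 9, 0, 2, 2, 8, 7] sum 33 len 9
[9, 0, 2, 2, 8, 7, 5] sum 33 len 7
[0, 2, 2, 8, 7, 5, 8] sum 32 len 7
Longest length seen: 9.

9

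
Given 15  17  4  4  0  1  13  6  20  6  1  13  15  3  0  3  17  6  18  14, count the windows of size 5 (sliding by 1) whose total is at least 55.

2

[15, 17, 4, 4, 0] → sum 40
[17, 4, 4, 0, 1] → sum 26
[4, 4, 0, 1, 13] → sum 22
[4, 0, 1, 13, 6] → sum 24
[0, 1, 13, 6, 20] → sum 40
[1, 13, 6, 20, 6] → sum 46
[13, 6, 20, 6, 1] → sum 46
[6, 20, 6, 1, 13] → sum 46
[20, 6, 1, 13, 15] → sum 55  ≥ 55 ✓
[6, 1, 13, 15, 3] → sum 38
[1, 13, 15, 3, 0] → sum 32
[13, 15, 3, 0, 3] → sum 34
[15, 3, 0, 3, 17] → sum 38
[3, 0, 3, 17, 6] → sum 29
[0, 3, 17, 6, 18] → sum 44
[3, 17, 6, 18, 14] → sum 58  ≥ 55 ✓
2 windows satisfy the condition.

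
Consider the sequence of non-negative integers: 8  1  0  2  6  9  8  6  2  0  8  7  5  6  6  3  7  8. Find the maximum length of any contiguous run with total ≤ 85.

17

Extend to the right; shrink from the left whenever the sum exceeds 85:
add 8: [8] sum 8, len 1
add 1: [8, 1] sum 9, len 2
add 0: [8, 1, 0] sum 9, len 3
add 2: [8, 1, 0, 2] sum 11, len 4
add 6: [8, 1, 0, 2, 6] sum 17, len 5
add 9: [8, 1, 0, 2, 6, 9] sum 26, len 6
add 8: [8, 1, 0, 2, 6, 9, 8] sum 34, len 7
add 6: [8, 1, 0, 2, 6, 9, 8, 6] sum 40, len 8
add 2: [8, 1, 0, 2, 6, 9, 8, 6, 2] sum 42, len 9
add 0: [8, 1, 0, 2, 6, 9, 8, 6, 2, 0] sum 42, len 10
add 8: [8, 1, 0, 2, 6, 9, 8, 6, 2, 0, 8] sum 50, len 11
add 7: [8, 1, 0, 2, 6, 9, 8, 6, 2, 0, 8, 7] sum 57, len 12
add 5: [8, 1, 0, 2, 6, 9, 8, 6, 2, 0, 8, 7, 5] sum 62, len 13
add 6: [8, 1, 0, 2, 6, 9, 8, 6, 2, 0, 8, 7, 5, 6] sum 68, len 14
add 6: [8, 1, 0, 2, 6, 9, 8, 6, 2, 0, 8, 7, 5, 6, 6] sum 74, len 15
add 3: [8, 1, 0, 2, 6, 9, 8, 6, 2, 0, 8, 7, 5, 6, 6, 3] sum 77, len 16
add 7: [8, 1, 0, 2, 6, 9, 8, 6, 2, 0, 8, 7, 5, 6, 6, 3, 7] sum 84, len 17
add 8: [1, 0, 2, 6, 9, 8, 6, 2, 0, 8, 7, 5, 6, 6, 3, 7, 8] sum 84, len 17
Longest length seen: 17.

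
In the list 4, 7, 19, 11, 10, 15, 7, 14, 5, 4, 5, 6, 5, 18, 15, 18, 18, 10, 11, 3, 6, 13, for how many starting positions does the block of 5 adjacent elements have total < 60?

11

[4, 7, 19, 11, 10] → sum 51  < 60 ✓
[7, 19, 11, 10, 15] → sum 62
[19, 11, 10, 15, 7] → sum 62
[11, 10, 15, 7, 14] → sum 57  < 60 ✓
[10, 15, 7, 14, 5] → sum 51  < 60 ✓
[15, 7, 14, 5, 4] → sum 45  < 60 ✓
[7, 14, 5, 4, 5] → sum 35  < 60 ✓
[14, 5, 4, 5, 6] → sum 34  < 60 ✓
[5, 4, 5, 6, 5] → sum 25  < 60 ✓
[4, 5, 6, 5, 18] → sum 38  < 60 ✓
[5, 6, 5, 18, 15] → sum 49  < 60 ✓
[6, 5, 18, 15, 18] → sum 62
[5, 18, 15, 18, 18] → sum 74
[18, 15, 18, 18, 10] → sum 79
[15, 18, 18, 10, 11] → sum 72
[18, 18, 10, 11, 3] → sum 60
[18, 10, 11, 3, 6] → sum 48  < 60 ✓
[10, 11, 3, 6, 13] → sum 43  < 60 ✓
11 windows satisfy the condition.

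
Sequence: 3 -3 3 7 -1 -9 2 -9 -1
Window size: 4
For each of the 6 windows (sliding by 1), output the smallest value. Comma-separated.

Sliding a size-4 window across the 9 values:
[3, -3, 3, 7] → min -3
[-3, 3, 7, -1] → min -3
[3, 7, -1, -9] → min -9
[7, -1, -9, 2] → min -9
[-1, -9, 2, -9] → min -9
[-9, 2, -9, -1] → min -9

-3, -3, -9, -9, -9, -9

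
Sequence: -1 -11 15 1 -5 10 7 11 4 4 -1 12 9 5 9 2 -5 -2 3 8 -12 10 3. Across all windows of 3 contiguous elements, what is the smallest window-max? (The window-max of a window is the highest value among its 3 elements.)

Window maxs for each of the 21 positions:
(-1, -11, 15) → max 15
(-11, 15, 1) → max 15
(15, 1, -5) → max 15
(1, -5, 10) → max 10
(-5, 10, 7) → max 10
(10, 7, 11) → max 11
(7, 11, 4) → max 11
(11, 4, 4) → max 11
(4, 4, -1) → max 4
(4, -1, 12) → max 12
(-1, 12, 9) → max 12
(12, 9, 5) → max 12
(9, 5, 9) → max 9
(5, 9, 2) → max 9
(9, 2, -5) → max 9
(2, -5, -2) → max 2
(-5, -2, 3) → max 3
(-2, 3, 8) → max 8
(3, 8, -12) → max 8
(8, -12, 10) → max 10
(-12, 10, 3) → max 10
Smallest of these is 2.

2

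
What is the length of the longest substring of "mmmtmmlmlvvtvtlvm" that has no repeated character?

4

[m] len 1
[m] len 1
[m] len 1
[m, t] len 2
[t, m] len 2
[m] len 1
[m, l] len 2
[l, m] len 2
[m, l] len 2
[m, l, v] len 3
[v] len 1
[v, t] len 2
[t, v] len 2
[v, t] len 2
[v, t, l] len 3
[t, l, v] len 3
[t, l, v, m] len 4
Longest all-distinct length: 4.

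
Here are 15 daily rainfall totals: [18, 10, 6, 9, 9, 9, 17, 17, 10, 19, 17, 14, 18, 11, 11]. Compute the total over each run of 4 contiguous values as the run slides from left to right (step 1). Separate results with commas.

43, 34, 33, 44, 52, 53, 63, 63, 60, 68, 60, 54

(18, 10, 6, 9) → sum 43
(10, 6, 9, 9) → sum 34
(6, 9, 9, 9) → sum 33
(9, 9, 9, 17) → sum 44
(9, 9, 17, 17) → sum 52
(9, 17, 17, 10) → sum 53
(17, 17, 10, 19) → sum 63
(17, 10, 19, 17) → sum 63
(10, 19, 17, 14) → sum 60
(19, 17, 14, 18) → sum 68
(17, 14, 18, 11) → sum 60
(14, 18, 11, 11) → sum 54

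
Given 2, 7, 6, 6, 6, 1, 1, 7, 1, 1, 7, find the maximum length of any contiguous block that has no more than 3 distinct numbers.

10

[2] 1 distinct, len 1
[2, 7] 2 distinct, len 2
[2, 7, 6] 3 distinct, len 3
[2, 7, 6, 6] 3 distinct, len 4
[2, 7, 6, 6, 6] 3 distinct, len 5
[7, 6, 6, 6, 1] 3 distinct, len 5
[7, 6, 6, 6, 1, 1] 3 distinct, len 6
[7, 6, 6, 6, 1, 1, 7] 3 distinct, len 7
[7, 6, 6, 6, 1, 1, 7, 1] 3 distinct, len 8
[7, 6, 6, 6, 1, 1, 7, 1, 1] 3 distinct, len 9
[7, 6, 6, 6, 1, 1, 7, 1, 1, 7] 3 distinct, len 10
Longest length with ≤3 distinct: 10.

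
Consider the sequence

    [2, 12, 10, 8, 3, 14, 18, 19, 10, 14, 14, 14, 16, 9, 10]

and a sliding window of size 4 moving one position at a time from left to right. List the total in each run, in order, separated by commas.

2 12 10 8 → sum 32
12 10 8 3 → sum 33
10 8 3 14 → sum 35
8 3 14 18 → sum 43
3 14 18 19 → sum 54
14 18 19 10 → sum 61
18 19 10 14 → sum 61
19 10 14 14 → sum 57
10 14 14 14 → sum 52
14 14 14 16 → sum 58
14 14 16 9 → sum 53
14 16 9 10 → sum 49

32, 33, 35, 43, 54, 61, 61, 57, 52, 58, 53, 49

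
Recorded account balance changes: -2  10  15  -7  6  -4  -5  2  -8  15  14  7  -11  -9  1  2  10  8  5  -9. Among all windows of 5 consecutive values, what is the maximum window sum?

30

Window sums for each of the 16 positions:
[-2, 10, 15, -7, 6] → sum 22
[10, 15, -7, 6, -4] → sum 20
[15, -7, 6, -4, -5] → sum 5
[-7, 6, -4, -5, 2] → sum -8
[6, -4, -5, 2, -8] → sum -9
[-4, -5, 2, -8, 15] → sum 0
[-5, 2, -8, 15, 14] → sum 18
[2, -8, 15, 14, 7] → sum 30
[-8, 15, 14, 7, -11] → sum 17
[15, 14, 7, -11, -9] → sum 16
[14, 7, -11, -9, 1] → sum 2
[7, -11, -9, 1, 2] → sum -10
[-11, -9, 1, 2, 10] → sum -7
[-9, 1, 2, 10, 8] → sum 12
[1, 2, 10, 8, 5] → sum 26
[2, 10, 8, 5, -9] → sum 16
Maximum of these is 30.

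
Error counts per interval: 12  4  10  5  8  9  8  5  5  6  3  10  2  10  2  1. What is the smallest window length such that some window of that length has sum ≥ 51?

add 12: running sum 12 < 51
add 4: running sum 16 < 51
add 10: running sum 26 < 51
add 5: running sum 31 < 51
add 8: running sum 39 < 51
add 9: running sum 48 < 51
add 8: shortest ending here [12, 4, 10, 5, 8, 9, 8] sum 56, len 7
add 5: shortest ending here [12, 4, 10, 5, 8, 9, 8, 5] sum 61, len 8
add 5: shortest ending here [4, 10, 5, 8, 9, 8, 5, 5] sum 54, len 8
add 6: shortest ending here [10, 5, 8, 9, 8, 5, 5, 6] sum 56, len 8
add 3: shortest ending here [10, 5, 8, 9, 8, 5, 5, 6, 3] sum 59, len 9
add 10: shortest ending here [8, 9, 8, 5, 5, 6, 3, 10] sum 54, len 8
add 2: shortest ending here [8, 9, 8, 5, 5, 6, 3, 10, 2] sum 56, len 9
add 10: shortest ending here [9, 8, 5, 5, 6, 3, 10, 2, 10] sum 58, len 9
add 2: shortest ending here [8, 5, 5, 6, 3, 10, 2, 10, 2] sum 51, len 9
add 1: shortest ending here [8, 5, 5, 6, 3, 10, 2, 10, 2, 1] sum 52, len 10
Shortest qualifying length: 7.

7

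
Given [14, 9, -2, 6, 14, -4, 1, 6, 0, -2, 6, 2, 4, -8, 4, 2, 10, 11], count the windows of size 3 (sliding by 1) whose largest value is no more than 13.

12

14 9 -2 → max 14
9 -2 6 → max 9  ≤ 13 ✓
-2 6 14 → max 14
6 14 -4 → max 14
14 -4 1 → max 14
-4 1 6 → max 6  ≤ 13 ✓
1 6 0 → max 6  ≤ 13 ✓
6 0 -2 → max 6  ≤ 13 ✓
0 -2 6 → max 6  ≤ 13 ✓
-2 6 2 → max 6  ≤ 13 ✓
6 2 4 → max 6  ≤ 13 ✓
2 4 -8 → max 4  ≤ 13 ✓
4 -8 4 → max 4  ≤ 13 ✓
-8 4 2 → max 4  ≤ 13 ✓
4 2 10 → max 10  ≤ 13 ✓
2 10 11 → max 11  ≤ 13 ✓
12 windows satisfy the condition.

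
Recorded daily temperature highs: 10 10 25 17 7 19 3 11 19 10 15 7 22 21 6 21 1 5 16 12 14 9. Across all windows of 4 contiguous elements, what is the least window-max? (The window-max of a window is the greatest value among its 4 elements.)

[10, 10, 25, 17] → max 25
[10, 25, 17, 7] → max 25
[25, 17, 7, 19] → max 25
[17, 7, 19, 3] → max 19
[7, 19, 3, 11] → max 19
[19, 3, 11, 19] → max 19
[3, 11, 19, 10] → max 19
[11, 19, 10, 15] → max 19
[19, 10, 15, 7] → max 19
[10, 15, 7, 22] → max 22
[15, 7, 22, 21] → max 22
[7, 22, 21, 6] → max 22
[22, 21, 6, 21] → max 22
[21, 6, 21, 1] → max 21
[6, 21, 1, 5] → max 21
[21, 1, 5, 16] → max 21
[1, 5, 16, 12] → max 16
[5, 16, 12, 14] → max 16
[16, 12, 14, 9] → max 16
Least of these is 16.

16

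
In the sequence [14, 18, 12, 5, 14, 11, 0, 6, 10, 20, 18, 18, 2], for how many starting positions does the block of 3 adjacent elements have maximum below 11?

1

14 18 12 → max 18
18 12 5 → max 18
12 5 14 → max 14
5 14 11 → max 14
14 11 0 → max 14
11 0 6 → max 11
0 6 10 → max 10  < 11 ✓
6 10 20 → max 20
10 20 18 → max 20
20 18 18 → max 20
18 18 2 → max 18
1 window satisfy the condition.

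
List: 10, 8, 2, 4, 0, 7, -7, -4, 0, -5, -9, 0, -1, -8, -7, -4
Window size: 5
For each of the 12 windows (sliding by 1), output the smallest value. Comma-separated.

0, 0, -7, -7, -7, -7, -9, -9, -9, -9, -9, -8

[10, 8, 2, 4, 0] → min 0
[8, 2, 4, 0, 7] → min 0
[2, 4, 0, 7, -7] → min -7
[4, 0, 7, -7, -4] → min -7
[0, 7, -7, -4, 0] → min -7
[7, -7, -4, 0, -5] → min -7
[-7, -4, 0, -5, -9] → min -9
[-4, 0, -5, -9, 0] → min -9
[0, -5, -9, 0, -1] → min -9
[-5, -9, 0, -1, -8] → min -9
[-9, 0, -1, -8, -7] → min -9
[0, -1, -8, -7, -4] → min -8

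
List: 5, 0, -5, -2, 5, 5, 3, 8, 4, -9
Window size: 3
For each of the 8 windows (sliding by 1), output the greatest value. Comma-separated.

(5, 0, -5) → max 5
(0, -5, -2) → max 0
(-5, -2, 5) → max 5
(-2, 5, 5) → max 5
(5, 5, 3) → max 5
(5, 3, 8) → max 8
(3, 8, 4) → max 8
(8, 4, -9) → max 8

5, 0, 5, 5, 5, 8, 8, 8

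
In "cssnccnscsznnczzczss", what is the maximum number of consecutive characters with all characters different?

add c: [c] len 1
add s: [c, s] len 2
add s (repeat s, move left end past it): [s] len 1
add n: [s, n] len 2
add c: [s, n, c] len 3
add c (repeat c, move left end past it): [c] len 1
add n: [c, n] len 2
add s: [c, n, s] len 3
add c (repeat c, move left end past it): [n, s, c] len 3
add s (repeat s, move left end past it): [c, s] len 2
add z: [c, s, z] len 3
add n: [c, s, z, n] len 4
add n (repeat n, move left end past it): [n] len 1
add c: [n, c] len 2
add z: [n, c, z] len 3
add z (repeat z, move left end past it): [z] len 1
add c: [z, c] len 2
add z (repeat z, move left end past it): [c, z] len 2
add s: [c, z, s] len 3
add s (repeat s, move left end past it): [s] len 1
Longest all-distinct length: 4.

4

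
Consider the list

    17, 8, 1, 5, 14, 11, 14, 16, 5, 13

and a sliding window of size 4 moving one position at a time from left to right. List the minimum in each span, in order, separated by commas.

1, 1, 1, 5, 11, 5, 5

(17, 8, 1, 5) → min 1
(8, 1, 5, 14) → min 1
(1, 5, 14, 11) → min 1
(5, 14, 11, 14) → min 5
(14, 11, 14, 16) → min 11
(11, 14, 16, 5) → min 5
(14, 16, 5, 13) → min 5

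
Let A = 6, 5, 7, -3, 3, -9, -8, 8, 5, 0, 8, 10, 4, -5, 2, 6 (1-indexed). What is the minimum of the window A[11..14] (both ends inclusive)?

-5

Elements at indices 11..14: 8, 10, 4, -5
min(8, 10, 4, -5) = -5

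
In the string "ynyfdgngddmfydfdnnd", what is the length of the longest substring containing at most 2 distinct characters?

4

[y] 1 distinct, len 1
[y, n] 2 distinct, len 2
[y, n, y] 2 distinct, len 3
[y, f] 2 distinct, len 2
[f, d] 2 distinct, len 2
[d, g] 2 distinct, len 2
[g, n] 2 distinct, len 2
[g, n, g] 2 distinct, len 3
[g, d] 2 distinct, len 2
[g, d, d] 2 distinct, len 3
[d, d, m] 2 distinct, len 3
[m, f] 2 distinct, len 2
[f, y] 2 distinct, len 2
[y, d] 2 distinct, len 2
[d, f] 2 distinct, len 2
[d, f, d] 2 distinct, len 3
[d, n] 2 distinct, len 2
[d, n, n] 2 distinct, len 3
[d, n, n, d] 2 distinct, len 4
Longest length with ≤2 distinct: 4.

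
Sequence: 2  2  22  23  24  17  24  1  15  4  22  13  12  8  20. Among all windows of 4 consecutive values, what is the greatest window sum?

88

[2, 2, 22, 23] → sum 49
[2, 22, 23, 24] → sum 71
[22, 23, 24, 17] → sum 86
[23, 24, 17, 24] → sum 88
[24, 17, 24, 1] → sum 66
[17, 24, 1, 15] → sum 57
[24, 1, 15, 4] → sum 44
[1, 15, 4, 22] → sum 42
[15, 4, 22, 13] → sum 54
[4, 22, 13, 12] → sum 51
[22, 13, 12, 8] → sum 55
[13, 12, 8, 20] → sum 53
Greatest of these is 88.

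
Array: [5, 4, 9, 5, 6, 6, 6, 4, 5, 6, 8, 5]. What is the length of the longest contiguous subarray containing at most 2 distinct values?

4

add 5: window [5] (1 distinct), len 1
add 4: window [5, 4] (2 distinct), len 2
add 9: window [4, 9] (2 distinct), len 2
add 5: window [9, 5] (2 distinct), len 2
add 6: window [5, 6] (2 distinct), len 2
add 6: window [5, 6, 6] (2 distinct), len 3
add 6: window [5, 6, 6, 6] (2 distinct), len 4
add 4: window [6, 6, 6, 4] (2 distinct), len 4
add 5: window [4, 5] (2 distinct), len 2
add 6: window [5, 6] (2 distinct), len 2
add 8: window [6, 8] (2 distinct), len 2
add 5: window [8, 5] (2 distinct), len 2
Longest length with ≤2 distinct: 4.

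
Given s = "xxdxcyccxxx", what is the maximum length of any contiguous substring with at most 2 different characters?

5

[x] 1 distinct, len 1
[x, x] 1 distinct, len 2
[x, x, d] 2 distinct, len 3
[x, x, d, x] 2 distinct, len 4
[x, c] 2 distinct, len 2
[c, y] 2 distinct, len 2
[c, y, c] 2 distinct, len 3
[c, y, c, c] 2 distinct, len 4
[c, c, x] 2 distinct, len 3
[c, c, x, x] 2 distinct, len 4
[c, c, x, x, x] 2 distinct, len 5
Longest length with ≤2 distinct: 5.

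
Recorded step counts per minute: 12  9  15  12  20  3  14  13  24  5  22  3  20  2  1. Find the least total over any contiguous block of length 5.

Each size-5 window and its sum:
12 9 15 12 20 → sum 68
9 15 12 20 3 → sum 59
15 12 20 3 14 → sum 64
12 20 3 14 13 → sum 62
20 3 14 13 24 → sum 74
3 14 13 24 5 → sum 59
14 13 24 5 22 → sum 78
13 24 5 22 3 → sum 67
24 5 22 3 20 → sum 74
5 22 3 20 2 → sum 52
22 3 20 2 1 → sum 48
Least of these is 48.

48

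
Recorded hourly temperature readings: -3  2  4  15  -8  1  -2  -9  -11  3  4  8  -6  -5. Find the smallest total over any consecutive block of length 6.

(-3, 2, 4, 15, -8, 1) → sum 11
(2, 4, 15, -8, 1, -2) → sum 12
(4, 15, -8, 1, -2, -9) → sum 1
(15, -8, 1, -2, -9, -11) → sum -14
(-8, 1, -2, -9, -11, 3) → sum -26
(1, -2, -9, -11, 3, 4) → sum -14
(-2, -9, -11, 3, 4, 8) → sum -7
(-9, -11, 3, 4, 8, -6) → sum -11
(-11, 3, 4, 8, -6, -5) → sum -7
Smallest of these is -26.

-26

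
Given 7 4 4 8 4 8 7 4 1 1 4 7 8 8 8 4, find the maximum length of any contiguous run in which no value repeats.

4

add 7: [7] len 1
add 4: [7, 4] len 2
add 4 (repeat 4, move left end past it): [4] len 1
add 8: [4, 8] len 2
add 4 (repeat 4, move left end past it): [8, 4] len 2
add 8 (repeat 8, move left end past it): [4, 8] len 2
add 7: [4, 8, 7] len 3
add 4 (repeat 4, move left end past it): [8, 7, 4] len 3
add 1: [8, 7, 4, 1] len 4
add 1 (repeat 1, move left end past it): [1] len 1
add 4: [1, 4] len 2
add 7: [1, 4, 7] len 3
add 8: [1, 4, 7, 8] len 4
add 8 (repeat 8, move left end past it): [8] len 1
add 8 (repeat 8, move left end past it): [8] len 1
add 4: [8, 4] len 2
Longest all-distinct length: 4.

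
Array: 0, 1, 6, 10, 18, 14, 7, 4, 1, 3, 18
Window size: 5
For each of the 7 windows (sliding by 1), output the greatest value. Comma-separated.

(0, 1, 6, 10, 18) → max 18
(1, 6, 10, 18, 14) → max 18
(6, 10, 18, 14, 7) → max 18
(10, 18, 14, 7, 4) → max 18
(18, 14, 7, 4, 1) → max 18
(14, 7, 4, 1, 3) → max 14
(7, 4, 1, 3, 18) → max 18

18, 18, 18, 18, 18, 14, 18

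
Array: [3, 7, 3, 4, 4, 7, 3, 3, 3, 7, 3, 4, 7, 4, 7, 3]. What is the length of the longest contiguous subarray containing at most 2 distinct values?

6

[3] 1 distinct, len 1
[3, 7] 2 distinct, len 2
[3, 7, 3] 2 distinct, len 3
[3, 4] 2 distinct, len 2
[3, 4, 4] 2 distinct, len 3
[4, 4, 7] 2 distinct, len 3
[7, 3] 2 distinct, len 2
[7, 3, 3] 2 distinct, len 3
[7, 3, 3, 3] 2 distinct, len 4
[7, 3, 3, 3, 7] 2 distinct, len 5
[7, 3, 3, 3, 7, 3] 2 distinct, len 6
[3, 4] 2 distinct, len 2
[4, 7] 2 distinct, len 2
[4, 7, 4] 2 distinct, len 3
[4, 7, 4, 7] 2 distinct, len 4
[7, 3] 2 distinct, len 2
Longest length with ≤2 distinct: 6.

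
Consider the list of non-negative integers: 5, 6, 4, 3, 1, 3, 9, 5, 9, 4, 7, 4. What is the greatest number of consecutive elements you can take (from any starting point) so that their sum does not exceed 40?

8

→ 5: sum 5, len 1
→ 6: sum 11, len 2
→ 4: sum 15, len 3
→ 3: sum 18, len 4
→ 1: sum 19, len 5
→ 3: sum 22, len 6
→ 9: sum 31, len 7
→ 5: sum 36, len 8
→ 9 (dropped 5): sum 40, len 8
→ 4 (dropped 6): sum 38, len 8
→ 7 (dropped 4, 3): sum 38, len 7
→ 4 (dropped 1, 3): sum 38, len 6
Longest length seen: 8.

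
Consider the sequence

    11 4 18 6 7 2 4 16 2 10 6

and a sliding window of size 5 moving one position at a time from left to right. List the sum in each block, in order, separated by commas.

Sliding a size-5 window across the 11 values:
(11, 4, 18, 6, 7) → sum 46
(4, 18, 6, 7, 2) → sum 37
(18, 6, 7, 2, 4) → sum 37
(6, 7, 2, 4, 16) → sum 35
(7, 2, 4, 16, 2) → sum 31
(2, 4, 16, 2, 10) → sum 34
(4, 16, 2, 10, 6) → sum 38

46, 37, 37, 35, 31, 34, 38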